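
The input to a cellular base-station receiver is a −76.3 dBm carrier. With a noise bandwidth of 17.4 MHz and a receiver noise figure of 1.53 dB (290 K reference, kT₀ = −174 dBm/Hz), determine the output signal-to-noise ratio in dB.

23.8 dB

Noise floor: N = −174 + 10 log₁₀(B) + NF
10 log₁₀(1.74×10⁷) = 72.41 dB
N = −174 + 72.41 + 1.53 = −100.06 dBm
SNR = P_sig − N = −76.3 − (−100.06) = 23.76 dB → 23.8 dB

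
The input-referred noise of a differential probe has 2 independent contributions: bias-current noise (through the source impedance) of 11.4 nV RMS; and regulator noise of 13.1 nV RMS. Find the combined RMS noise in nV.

17.4 nV

Uncorrelated sources add in power (mean-square): V_tot = √(ΣV_i²)
V_tot = √[(1.14×10⁻⁸)² + (1.31×10⁻⁸)²] = 1.74×10⁻⁸ V = 17.4 nV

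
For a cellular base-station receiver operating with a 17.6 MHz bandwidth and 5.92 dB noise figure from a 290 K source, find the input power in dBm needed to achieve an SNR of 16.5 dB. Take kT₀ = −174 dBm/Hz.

Sensitivity = −174 + 10 log₁₀(B) + NF + SNR_min
= −174 + 72.46 + 5.92 + 16.5
= −79.12 dBm → −79.1 dBm

−79.1 dBm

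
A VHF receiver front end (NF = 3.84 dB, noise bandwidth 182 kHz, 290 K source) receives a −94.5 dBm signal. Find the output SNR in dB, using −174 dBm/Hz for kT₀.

23.1 dB

Noise floor: N = −174 + 10 log₁₀(B) + NF
10 log₁₀(1.82×10⁵) = 52.6 dB
N = −174 + 52.6 + 3.84 = −117.56 dBm
SNR = P_sig − N = −94.5 − (−117.56) = 23.06 dB → 23.1 dB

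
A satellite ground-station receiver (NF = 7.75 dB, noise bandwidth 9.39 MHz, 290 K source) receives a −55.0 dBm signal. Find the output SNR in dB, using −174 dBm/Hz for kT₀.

41.5 dB

Noise floor: N = −174 + 10 log₁₀(B) + NF
10 log₁₀(9.39×10⁶) = 69.73 dB
N = −174 + 69.73 + 7.75 = −96.52 dBm
SNR = P_sig − N = −55.0 − (−96.52) = 41.52 dB → 41.5 dB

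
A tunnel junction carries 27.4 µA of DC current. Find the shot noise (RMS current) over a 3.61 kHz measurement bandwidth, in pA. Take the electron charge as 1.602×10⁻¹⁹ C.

178 pA

I_n = √(2qI·B)
2qI·B = 2 × 1.602×10⁻¹⁹ × 2.74×10⁻⁵ × 3.61×10³ = 3.17×10⁻²⁰ A²
I_n = √(3.17×10⁻²⁰) = 1.78×10⁻¹⁰ A = 178 pA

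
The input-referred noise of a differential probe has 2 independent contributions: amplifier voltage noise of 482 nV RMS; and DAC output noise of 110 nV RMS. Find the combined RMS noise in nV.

494 nV

Uncorrelated sources add in power (mean-square): V_tot = √(ΣV_i²)
V_tot = √[(4.82×10⁻⁷)² + (1.10×10⁻⁷)²] = 4.94×10⁻⁷ V = 494 nV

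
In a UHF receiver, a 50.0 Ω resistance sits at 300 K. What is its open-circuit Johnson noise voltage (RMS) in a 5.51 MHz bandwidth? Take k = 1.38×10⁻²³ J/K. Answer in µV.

2.14 µV

V_n = √(4kTRB)
4kTRB = 4 × 1.38×10⁻²³ × 300 × 5.00×10¹ × 5.51×10⁶ = 4.56×10⁻¹² V²
V_n = √(4.56×10⁻¹²) = 2.14×10⁻⁶ V = 2.14 µV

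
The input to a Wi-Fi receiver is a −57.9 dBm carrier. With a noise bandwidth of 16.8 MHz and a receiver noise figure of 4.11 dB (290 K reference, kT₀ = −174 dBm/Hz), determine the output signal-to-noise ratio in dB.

39.7 dB

Noise floor: N = −174 + 10 log₁₀(B) + NF
10 log₁₀(1.68×10⁷) = 72.25 dB
N = −174 + 72.25 + 4.11 = −97.64 dBm
SNR = P_sig − N = −57.9 − (−97.64) = 39.74 dB → 39.7 dB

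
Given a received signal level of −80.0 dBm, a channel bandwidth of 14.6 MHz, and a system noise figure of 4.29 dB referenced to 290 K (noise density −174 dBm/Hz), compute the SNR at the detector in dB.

18.1 dB

Noise floor: N = −174 + 10 log₁₀(B) + NF
10 log₁₀(1.46×10⁷) = 71.64 dB
N = −174 + 71.64 + 4.29 = −98.07 dBm
SNR = P_sig − N = −80.0 − (−98.07) = 18.07 dB → 18.1 dB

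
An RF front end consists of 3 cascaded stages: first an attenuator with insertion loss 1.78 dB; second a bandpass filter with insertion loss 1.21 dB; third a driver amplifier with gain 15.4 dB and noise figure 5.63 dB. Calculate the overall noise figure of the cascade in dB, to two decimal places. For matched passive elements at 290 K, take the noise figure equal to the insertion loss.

Convert to linear (a loss of L dB is a gain of −L dB): F_i = 10^(NF_i/10), G_i = 10^(G_i,dB/10)
  Stage 1: F_1 = 10^(1.78/10) = 1.507, G_1 = 10^(−1.78/10) = 0.6637
  Stage 2: F_2 = 10^(1.21/10) = 1.321, G_2 = 10^(−1.21/10) = 0.7568
  Stage 3: F_3 = 10^(5.63/10) = 3.656, G_3 = 10^(15.4/10) = 34.67
Friis cascade:
  F = 1.507 + (1.321 − 1)/0.6637 + (3.656 − 1)/0.5023 = 7.278
NF = 10 log₁₀(7.278) = 8.62 dB

8.62 dB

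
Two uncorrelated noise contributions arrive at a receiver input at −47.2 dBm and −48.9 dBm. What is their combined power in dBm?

Convert to linear, add, convert back:
P₁ = 1.91×10⁻⁸ W, P₂ = 1.29×10⁻⁸ W
P_tot = 3.19×10⁻⁸ W → 10 log₁₀(P_tot / 10⁻³) = −45.0 dBm

−45.0 dBm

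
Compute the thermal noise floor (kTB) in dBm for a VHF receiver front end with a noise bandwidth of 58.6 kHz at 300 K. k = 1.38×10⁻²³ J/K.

−126.2 dBm

P_n = kTB = 1.38×10⁻²³ × 300 × 5.86×10⁴ = 2.43×10⁻¹⁶ W
In dBm: 10 log₁₀(2.43×10⁻¹⁶ / 10⁻³) = −126.2 dBm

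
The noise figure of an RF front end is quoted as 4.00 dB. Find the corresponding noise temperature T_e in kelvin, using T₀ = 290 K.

438 K

F = 10^(4.00/10) = 2.51189
T_e = (F − 1)·T₀ = (2.51189 − 1) × 290 = 438 K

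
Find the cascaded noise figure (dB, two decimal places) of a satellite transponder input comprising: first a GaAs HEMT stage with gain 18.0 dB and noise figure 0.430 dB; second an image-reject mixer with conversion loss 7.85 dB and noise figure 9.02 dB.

0.84 dB

Convert to linear (a loss of L dB is a gain of −L dB): F_i = 10^(NF_i/10), G_i = 10^(G_i,dB/10)
  Stage 1: F_1 = 10^(0.430/10) = 1.104, G_1 = 10^(18.0/10) = 63.10
  Stage 2: F_2 = 10^(9.02/10) = 7.980, G_2 = 10^(−7.85/10) = 0.1641
Friis cascade:
  F = 1.104 + (7.980 − 1)/63.10 = 1.215
NF = 10 log₁₀(1.215) = 0.84 dB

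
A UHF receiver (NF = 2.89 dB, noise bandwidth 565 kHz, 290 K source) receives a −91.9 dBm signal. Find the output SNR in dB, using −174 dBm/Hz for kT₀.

21.7 dB

Noise floor: N = −174 + 10 log₁₀(B) + NF
10 log₁₀(5.65×10⁵) = 57.52 dB
N = −174 + 57.52 + 2.89 = −113.59 dBm
SNR = P_sig − N = −91.9 − (−113.59) = 21.69 dB → 21.7 dB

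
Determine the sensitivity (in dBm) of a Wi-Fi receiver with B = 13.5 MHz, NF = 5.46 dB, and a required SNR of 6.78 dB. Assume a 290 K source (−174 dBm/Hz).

−90.5 dBm

Sensitivity = −174 + 10 log₁₀(B) + NF + SNR_min
= −174 + 71.3 + 5.46 + 6.78
= −90.46 dBm → −90.5 dBm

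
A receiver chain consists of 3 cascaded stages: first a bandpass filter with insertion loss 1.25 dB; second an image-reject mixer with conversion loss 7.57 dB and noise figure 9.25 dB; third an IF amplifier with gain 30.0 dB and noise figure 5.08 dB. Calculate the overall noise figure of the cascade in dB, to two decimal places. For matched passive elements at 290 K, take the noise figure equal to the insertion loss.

Convert to linear (a loss of L dB is a gain of −L dB): F_i = 10^(NF_i/10), G_i = 10^(G_i,dB/10)
  Stage 1: F_1 = 10^(1.25/10) = 1.334, G_1 = 10^(−1.25/10) = 0.7499
  Stage 2: F_2 = 10^(9.25/10) = 8.414, G_2 = 10^(−7.57/10) = 0.1750
  Stage 3: F_3 = 10^(5.08/10) = 3.221, G_3 = 10^(30.0/10) = 1000
Friis cascade:
  F = 1.334 + (8.414 − 1)/0.7499 + (3.221 − 1)/0.1312 = 28.15
NF = 10 log₁₀(28.15) = 14.49 dB

14.49 dB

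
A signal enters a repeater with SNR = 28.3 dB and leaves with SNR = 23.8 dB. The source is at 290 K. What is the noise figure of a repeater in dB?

4.5 dB

NF (dB) = SNR_in(dB) − SNR_out(dB) when the source is at T₀
NF = 28.3 − 23.8 = 4.5 dB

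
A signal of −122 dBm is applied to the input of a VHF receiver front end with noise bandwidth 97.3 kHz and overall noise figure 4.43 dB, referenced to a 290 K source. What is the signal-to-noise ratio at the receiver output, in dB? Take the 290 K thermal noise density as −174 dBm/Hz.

−2.3 dB

Noise floor: N = −174 + 10 log₁₀(B) + NF
10 log₁₀(9.73×10⁴) = 49.88 dB
N = −174 + 49.88 + 4.43 = −119.69 dBm
SNR = P_sig − N = −122 − (−119.69) = −2.31 dB → −2.3 dB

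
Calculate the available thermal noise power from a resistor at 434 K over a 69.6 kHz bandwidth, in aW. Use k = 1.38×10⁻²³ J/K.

417 aW

P_n = kTB = 1.38×10⁻²³ × 434 × 6.96×10⁴ = 4.17×10⁻¹⁶ W = 417 aW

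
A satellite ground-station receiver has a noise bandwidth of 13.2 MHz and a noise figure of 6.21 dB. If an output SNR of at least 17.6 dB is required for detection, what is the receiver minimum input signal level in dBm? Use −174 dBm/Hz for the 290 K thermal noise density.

−79.0 dBm

Sensitivity = −174 + 10 log₁₀(B) + NF + SNR_min
= −174 + 71.21 + 6.21 + 17.6
= −78.98 dBm → −79.0 dBm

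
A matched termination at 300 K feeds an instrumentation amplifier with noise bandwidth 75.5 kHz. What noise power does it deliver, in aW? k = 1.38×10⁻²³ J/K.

P_n = kTB = 1.38×10⁻²³ × 300 × 7.55×10⁴ = 3.13×10⁻¹⁶ W = 313 aW

313 aW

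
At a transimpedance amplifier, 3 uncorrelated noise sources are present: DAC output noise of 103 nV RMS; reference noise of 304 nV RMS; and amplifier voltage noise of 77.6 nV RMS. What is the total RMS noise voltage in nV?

Uncorrelated sources add in power (mean-square): V_tot = √(ΣV_i²)
V_tot = √[(1.03×10⁻⁷)² + (3.04×10⁻⁷)² + (7.76×10⁻⁸)²] = 3.30×10⁻⁷ V = 330 nV

330 nV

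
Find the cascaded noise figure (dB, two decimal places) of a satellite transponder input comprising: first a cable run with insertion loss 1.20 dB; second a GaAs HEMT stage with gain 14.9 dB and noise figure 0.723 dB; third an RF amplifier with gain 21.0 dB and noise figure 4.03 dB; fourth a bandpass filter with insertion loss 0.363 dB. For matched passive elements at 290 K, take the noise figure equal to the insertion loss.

2.10 dB

Convert to linear (a loss of L dB is a gain of −L dB): F_i = 10^(NF_i/10), G_i = 10^(G_i,dB/10)
  Stage 1: F_1 = 10^(1.20/10) = 1.318, G_1 = 10^(−1.20/10) = 0.7586
  Stage 2: F_2 = 10^(0.723/10) = 1.181, G_2 = 10^(14.9/10) = 30.90
  Stage 3: F_3 = 10^(4.03/10) = 2.529, G_3 = 10^(21.0/10) = 125.9
  Stage 4: F_4 = 10^(0.363/10) = 1.087, G_4 = 10^(−0.363/10) = 0.9198
Friis cascade:
  F = 1.318 + (1.181 − 1)/0.7586 + (2.529 − 1)/23.44 + (1.087 − 1)/2951 = 1.622
NF = 10 log₁₀(1.622) = 2.10 dB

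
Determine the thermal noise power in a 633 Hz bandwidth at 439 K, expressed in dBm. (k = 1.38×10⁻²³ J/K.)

P_n = kTB = 1.38×10⁻²³ × 439 × 6.33×10² = 3.83×10⁻¹⁸ W
In dBm: 10 log₁₀(3.83×10⁻¹⁸ / 10⁻³) = −144.2 dBm

−144.2 dBm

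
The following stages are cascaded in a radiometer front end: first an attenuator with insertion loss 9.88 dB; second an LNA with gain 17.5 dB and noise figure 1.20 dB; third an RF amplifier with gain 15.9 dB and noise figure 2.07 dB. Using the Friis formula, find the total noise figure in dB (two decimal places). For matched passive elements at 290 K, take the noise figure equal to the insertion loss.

Convert to linear (a loss of L dB is a gain of −L dB): F_i = 10^(NF_i/10), G_i = 10^(G_i,dB/10)
  Stage 1: F_1 = 10^(9.88/10) = 9.727, G_1 = 10^(−9.88/10) = 0.1028
  Stage 2: F_2 = 10^(1.20/10) = 1.318, G_2 = 10^(17.5/10) = 56.23
  Stage 3: F_3 = 10^(2.07/10) = 1.611, G_3 = 10^(15.9/10) = 38.90
Friis cascade:
  F = 9.727 + (1.318 − 1)/0.1028 + (1.611 − 1)/5.781 = 12.93
NF = 10 log₁₀(12.93) = 11.12 dB

11.12 dB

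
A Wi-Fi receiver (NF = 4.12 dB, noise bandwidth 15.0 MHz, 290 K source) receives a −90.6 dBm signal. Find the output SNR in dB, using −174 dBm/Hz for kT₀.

7.5 dB

Noise floor: N = −174 + 10 log₁₀(B) + NF
10 log₁₀(1.50×10⁷) = 71.76 dB
N = −174 + 71.76 + 4.12 = −98.12 dBm
SNR = P_sig − N = −90.6 − (−98.12) = 7.52 dB → 7.5 dB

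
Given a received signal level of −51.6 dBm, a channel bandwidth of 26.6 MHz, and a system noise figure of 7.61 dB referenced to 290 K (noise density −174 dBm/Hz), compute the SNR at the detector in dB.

40.5 dB

Noise floor: N = −174 + 10 log₁₀(B) + NF
10 log₁₀(2.66×10⁷) = 74.25 dB
N = −174 + 74.25 + 7.61 = −92.14 dBm
SNR = P_sig − N = −51.6 − (−92.14) = 40.54 dB → 40.5 dB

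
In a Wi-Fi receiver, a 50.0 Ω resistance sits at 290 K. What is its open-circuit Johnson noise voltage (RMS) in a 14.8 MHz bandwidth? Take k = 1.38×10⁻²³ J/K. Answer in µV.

3.44 µV

V_n = √(4kTRB)
4kTRB = 4 × 1.38×10⁻²³ × 290 × 5.00×10¹ × 1.48×10⁷ = 1.18×10⁻¹¹ V²
V_n = √(1.18×10⁻¹¹) = 3.44×10⁻⁶ V = 3.44 µV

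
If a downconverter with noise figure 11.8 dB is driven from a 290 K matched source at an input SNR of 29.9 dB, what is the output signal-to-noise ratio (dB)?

18.1 dB

By definition F = SNR_in/SNR_out, so in dB: SNR_out = SNR_in − NF
SNR_out = 29.9 − 11.8 = 18.1 dB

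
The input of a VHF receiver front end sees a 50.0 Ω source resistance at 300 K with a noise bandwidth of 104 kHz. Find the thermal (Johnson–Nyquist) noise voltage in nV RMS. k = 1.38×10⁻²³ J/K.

293 nV

V_n = √(4kTRB)
4kTRB = 4 × 1.38×10⁻²³ × 300 × 5.00×10¹ × 1.04×10⁵ = 8.61×10⁻¹⁴ V²
V_n = √(8.61×10⁻¹⁴) = 2.93×10⁻⁷ V = 293 nV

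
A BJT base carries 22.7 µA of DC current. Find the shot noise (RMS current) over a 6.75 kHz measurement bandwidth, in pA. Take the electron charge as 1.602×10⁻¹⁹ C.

222 pA

I_n = √(2qI·B)
2qI·B = 2 × 1.602×10⁻¹⁹ × 2.27×10⁻⁵ × 6.75×10³ = 4.91×10⁻²⁰ A²
I_n = √(4.91×10⁻²⁰) = 2.22×10⁻¹⁰ A = 222 pA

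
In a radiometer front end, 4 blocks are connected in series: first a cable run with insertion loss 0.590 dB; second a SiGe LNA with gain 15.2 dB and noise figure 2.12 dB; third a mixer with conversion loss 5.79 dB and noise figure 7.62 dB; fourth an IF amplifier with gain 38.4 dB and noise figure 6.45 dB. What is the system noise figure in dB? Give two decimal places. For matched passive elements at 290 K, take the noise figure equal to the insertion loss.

3.94 dB

Convert to linear (a loss of L dB is a gain of −L dB): F_i = 10^(NF_i/10), G_i = 10^(G_i,dB/10)
  Stage 1: F_1 = 10^(0.590/10) = 1.146, G_1 = 10^(−0.590/10) = 0.8730
  Stage 2: F_2 = 10^(2.12/10) = 1.629, G_2 = 10^(15.2/10) = 33.11
  Stage 3: F_3 = 10^(7.62/10) = 5.781, G_3 = 10^(−5.79/10) = 0.2636
  Stage 4: F_4 = 10^(6.45/10) = 4.416, G_4 = 10^(38.4/10) = 6918
Friis cascade:
  F = 1.146 + (1.629 − 1)/0.8730 + (5.781 − 1)/28.91 + (4.416 − 1)/7.621 = 2.480
NF = 10 log₁₀(2.480) = 3.94 dB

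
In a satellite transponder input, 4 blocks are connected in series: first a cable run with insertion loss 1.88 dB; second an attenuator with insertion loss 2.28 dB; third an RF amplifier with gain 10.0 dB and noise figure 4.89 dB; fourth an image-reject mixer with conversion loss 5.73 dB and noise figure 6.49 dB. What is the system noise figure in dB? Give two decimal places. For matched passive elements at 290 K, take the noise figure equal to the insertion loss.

Convert to linear (a loss of L dB is a gain of −L dB): F_i = 10^(NF_i/10), G_i = 10^(G_i,dB/10)
  Stage 1: F_1 = 10^(1.88/10) = 1.542, G_1 = 10^(−1.88/10) = 0.6486
  Stage 2: F_2 = 10^(2.28/10) = 1.690, G_2 = 10^(−2.28/10) = 0.5916
  Stage 3: F_3 = 10^(4.89/10) = 3.083, G_3 = 10^(10.0/10) = 10.00
  Stage 4: F_4 = 10^(6.49/10) = 4.457, G_4 = 10^(−5.73/10) = 0.2673
Friis cascade:
  F = 1.542 + (1.690 − 1)/0.6486 + (3.083 − 1)/0.3837 + (4.457 − 1)/3.837 = 8.936
NF = 10 log₁₀(8.936) = 9.51 dB

9.51 dB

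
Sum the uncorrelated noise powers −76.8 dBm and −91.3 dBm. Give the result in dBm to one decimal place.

−76.6 dBm

Convert to linear, add, convert back:
P₁ = 2.09×10⁻¹¹ W, P₂ = 7.41×10⁻¹³ W
P_tot = 2.16×10⁻¹¹ W → 10 log₁₀(P_tot / 10⁻³) = −76.6 dBm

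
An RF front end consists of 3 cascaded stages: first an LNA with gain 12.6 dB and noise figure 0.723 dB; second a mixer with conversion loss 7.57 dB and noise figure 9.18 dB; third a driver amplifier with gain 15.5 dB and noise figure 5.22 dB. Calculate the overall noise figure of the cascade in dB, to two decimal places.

3.64 dB

Convert to linear (a loss of L dB is a gain of −L dB): F_i = 10^(NF_i/10), G_i = 10^(G_i,dB/10)
  Stage 1: F_1 = 10^(0.723/10) = 1.181, G_1 = 10^(12.6/10) = 18.20
  Stage 2: F_2 = 10^(9.18/10) = 8.279, G_2 = 10^(−7.57/10) = 0.1750
  Stage 3: F_3 = 10^(5.22/10) = 3.327, G_3 = 10^(15.5/10) = 35.48
Friis cascade:
  F = 1.181 + (8.279 − 1)/18.20 + (3.327 − 1)/3.184 = 2.312
NF = 10 log₁₀(2.312) = 3.64 dB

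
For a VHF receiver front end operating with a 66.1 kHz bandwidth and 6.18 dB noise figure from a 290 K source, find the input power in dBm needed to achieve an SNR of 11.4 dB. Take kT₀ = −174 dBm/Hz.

Sensitivity = −174 + 10 log₁₀(B) + NF + SNR_min
= −174 + 48.2 + 6.18 + 11.4
= −108.22 dBm → −108.2 dBm

−108.2 dBm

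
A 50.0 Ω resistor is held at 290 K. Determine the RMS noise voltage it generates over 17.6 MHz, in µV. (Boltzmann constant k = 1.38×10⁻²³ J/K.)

3.75 µV

V_n = √(4kTRB)
4kTRB = 4 × 1.38×10⁻²³ × 290 × 5.00×10¹ × 1.76×10⁷ = 1.41×10⁻¹¹ V²
V_n = √(1.41×10⁻¹¹) = 3.75×10⁻⁶ V = 3.75 µV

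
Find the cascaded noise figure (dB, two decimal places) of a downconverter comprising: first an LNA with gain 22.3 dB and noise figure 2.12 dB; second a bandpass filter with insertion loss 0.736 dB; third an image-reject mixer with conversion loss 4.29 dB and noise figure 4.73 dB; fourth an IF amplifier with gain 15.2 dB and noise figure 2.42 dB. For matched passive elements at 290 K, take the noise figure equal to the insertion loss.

Convert to linear (a loss of L dB is a gain of −L dB): F_i = 10^(NF_i/10), G_i = 10^(G_i,dB/10)
  Stage 1: F_1 = 10^(2.12/10) = 1.629, G_1 = 10^(22.3/10) = 169.8
  Stage 2: F_2 = 10^(0.736/10) = 1.185, G_2 = 10^(−0.736/10) = 0.8441
  Stage 3: F_3 = 10^(4.73/10) = 2.972, G_3 = 10^(−4.29/10) = 0.3724
  Stage 4: F_4 = 10^(2.42/10) = 1.746, G_4 = 10^(15.2/10) = 33.11
Friis cascade:
  F = 1.629 + (1.185 − 1)/169.8 + (2.972 − 1)/143.4 + (1.746 − 1)/53.38 = 1.658
NF = 10 log₁₀(1.658) = 2.20 dB

2.20 dB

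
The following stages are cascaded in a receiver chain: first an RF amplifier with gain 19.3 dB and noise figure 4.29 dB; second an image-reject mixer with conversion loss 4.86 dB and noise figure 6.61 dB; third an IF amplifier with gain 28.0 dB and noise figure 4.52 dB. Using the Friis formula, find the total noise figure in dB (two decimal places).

4.46 dB

Convert to linear (a loss of L dB is a gain of −L dB): F_i = 10^(NF_i/10), G_i = 10^(G_i,dB/10)
  Stage 1: F_1 = 10^(4.29/10) = 2.685, G_1 = 10^(19.3/10) = 85.11
  Stage 2: F_2 = 10^(6.61/10) = 4.581, G_2 = 10^(−4.86/10) = 0.3266
  Stage 3: F_3 = 10^(4.52/10) = 2.831, G_3 = 10^(28.0/10) = 631.0
Friis cascade:
  F = 2.685 + (4.581 − 1)/85.11 + (2.831 − 1)/27.80 = 2.793
NF = 10 log₁₀(2.793) = 4.46 dB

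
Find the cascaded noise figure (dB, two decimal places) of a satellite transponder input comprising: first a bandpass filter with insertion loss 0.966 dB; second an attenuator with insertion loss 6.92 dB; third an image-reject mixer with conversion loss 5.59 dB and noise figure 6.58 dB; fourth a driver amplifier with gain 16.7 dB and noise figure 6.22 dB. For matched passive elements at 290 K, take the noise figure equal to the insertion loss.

19.95 dB

Convert to linear (a loss of L dB is a gain of −L dB): F_i = 10^(NF_i/10), G_i = 10^(G_i,dB/10)
  Stage 1: F_1 = 10^(0.966/10) = 1.249, G_1 = 10^(−0.966/10) = 0.8006
  Stage 2: F_2 = 10^(6.92/10) = 4.920, G_2 = 10^(−6.92/10) = 0.2032
  Stage 3: F_3 = 10^(6.58/10) = 4.550, G_3 = 10^(−5.59/10) = 0.2761
  Stage 4: F_4 = 10^(6.22/10) = 4.188, G_4 = 10^(16.7/10) = 46.77
Friis cascade:
  F = 1.249 + (4.920 − 1)/0.8006 + (4.550 − 1)/0.1627 + (4.188 − 1)/0.04492 = 98.94
NF = 10 log₁₀(98.94) = 19.95 dB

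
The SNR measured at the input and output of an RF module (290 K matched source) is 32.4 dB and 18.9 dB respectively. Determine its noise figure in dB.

13.5 dB

NF (dB) = SNR_in(dB) − SNR_out(dB) when the source is at T₀
NF = 32.4 − 18.9 = 13.5 dB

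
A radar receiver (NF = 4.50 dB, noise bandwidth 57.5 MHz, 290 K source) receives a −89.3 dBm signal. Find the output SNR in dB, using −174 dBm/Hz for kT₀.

2.6 dB

Noise floor: N = −174 + 10 log₁₀(B) + NF
10 log₁₀(5.75×10⁷) = 77.6 dB
N = −174 + 77.6 + 4.50 = −91.90 dBm
SNR = P_sig − N = −89.3 − (−91.90) = 2.60 dB → 2.6 dB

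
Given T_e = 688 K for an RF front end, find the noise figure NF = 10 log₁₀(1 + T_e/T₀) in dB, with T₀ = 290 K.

F = 1 + T_e/T₀ = 1 + 688/290 = 3.37241
NF = 10 log₁₀(3.37241) = 5.28 dB

5.28 dB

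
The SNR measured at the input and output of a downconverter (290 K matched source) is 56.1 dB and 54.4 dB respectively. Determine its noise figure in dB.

1.7 dB

NF (dB) = SNR_in(dB) − SNR_out(dB) when the source is at T₀
NF = 56.1 − 54.4 = 1.7 dB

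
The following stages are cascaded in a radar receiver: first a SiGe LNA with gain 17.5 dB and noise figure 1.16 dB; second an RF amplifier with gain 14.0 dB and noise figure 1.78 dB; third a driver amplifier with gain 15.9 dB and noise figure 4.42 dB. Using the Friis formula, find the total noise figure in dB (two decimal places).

1.19 dB

Convert to linear (a loss of L dB is a gain of −L dB): F_i = 10^(NF_i/10), G_i = 10^(G_i,dB/10)
  Stage 1: F_1 = 10^(1.16/10) = 1.306, G_1 = 10^(17.5/10) = 56.23
  Stage 2: F_2 = 10^(1.78/10) = 1.507, G_2 = 10^(14.0/10) = 25.12
  Stage 3: F_3 = 10^(4.42/10) = 2.767, G_3 = 10^(15.9/10) = 38.90
Friis cascade:
  F = 1.306 + (1.507 − 1)/56.23 + (2.767 − 1)/1413 = 1.316
NF = 10 log₁₀(1.316) = 1.19 dB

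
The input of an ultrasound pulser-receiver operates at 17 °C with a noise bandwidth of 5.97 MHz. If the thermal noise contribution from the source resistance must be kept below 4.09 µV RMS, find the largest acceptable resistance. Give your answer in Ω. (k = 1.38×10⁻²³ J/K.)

175 Ω

T = 17 °C + 273.15 = 290.15 K
Johnson–Nyquist: V_n = √(4kTRB) ⇒ R = V_n² / (4kTB)
4kTB = 4 × 1.38×10⁻²³ × 290.15 × 5.97×10⁶ = 9.56×10⁻¹⁴
R = (4.09×10⁻⁶)² / 9.56×10⁻¹⁴ = 1.75×10² Ω = 175 Ω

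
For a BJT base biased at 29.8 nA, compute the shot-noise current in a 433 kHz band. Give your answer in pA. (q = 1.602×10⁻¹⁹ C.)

I_n = √(2qI·B)
2qI·B = 2 × 1.602×10⁻¹⁹ × 2.98×10⁻⁸ × 4.33×10⁵ = 4.13×10⁻²¹ A²
I_n = √(4.13×10⁻²¹) = 6.43×10⁻¹¹ A = 64.3 pA

64.3 pA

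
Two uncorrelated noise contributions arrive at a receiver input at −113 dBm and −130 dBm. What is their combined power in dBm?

−112.9 dBm

Convert to linear, add, convert back:
P₁ = 5.01×10⁻¹⁵ W, P₂ = 1.00×10⁻¹⁶ W
P_tot = 5.11×10⁻¹⁵ W → 10 log₁₀(P_tot / 10⁻³) = −112.9 dBm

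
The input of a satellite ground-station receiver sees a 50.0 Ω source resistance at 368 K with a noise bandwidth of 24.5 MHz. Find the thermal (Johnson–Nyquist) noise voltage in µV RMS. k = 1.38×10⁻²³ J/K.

V_n = √(4kTRB)
4kTRB = 4 × 1.38×10⁻²³ × 368 × 5.00×10¹ × 2.45×10⁷ = 2.49×10⁻¹¹ V²
V_n = √(2.49×10⁻¹¹) = 4.99×10⁻⁶ V = 4.99 µV

4.99 µV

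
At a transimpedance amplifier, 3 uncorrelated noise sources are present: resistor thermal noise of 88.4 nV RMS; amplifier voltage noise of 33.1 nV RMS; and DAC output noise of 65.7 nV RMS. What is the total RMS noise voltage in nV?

Uncorrelated sources add in power (mean-square): V_tot = √(ΣV_i²)
V_tot = √[(8.84×10⁻⁸)² + (3.31×10⁻⁸)² + (6.57×10⁻⁸)²] = 1.15×10⁻⁷ V = 115 nV

115 nV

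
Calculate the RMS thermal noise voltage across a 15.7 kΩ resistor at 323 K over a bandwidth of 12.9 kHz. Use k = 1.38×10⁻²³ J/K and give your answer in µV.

V_n = √(4kTRB)
4kTRB = 4 × 1.38×10⁻²³ × 323 × 1.57×10⁴ × 1.29×10⁴ = 3.61×10⁻¹² V²
V_n = √(3.61×10⁻¹²) = 1.90×10⁻⁶ V = 1.90 µV

1.90 µV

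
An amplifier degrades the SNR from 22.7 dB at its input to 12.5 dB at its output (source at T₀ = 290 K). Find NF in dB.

NF (dB) = SNR_in(dB) − SNR_out(dB) when the source is at T₀
NF = 22.7 − 12.5 = 10.2 dB

10.2 dB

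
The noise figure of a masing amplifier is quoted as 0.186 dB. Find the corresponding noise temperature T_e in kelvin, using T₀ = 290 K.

12.7 K

F = 10^(0.186/10) = 1.04376
T_e = (F − 1)·T₀ = (1.04376 − 1) × 290 = 12.7 K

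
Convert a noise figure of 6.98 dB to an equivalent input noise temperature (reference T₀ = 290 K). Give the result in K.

F = 10^(6.98/10) = 4.98884
T_e = (F − 1)·T₀ = (4.98884 − 1) × 290 = 1157 K

1157 K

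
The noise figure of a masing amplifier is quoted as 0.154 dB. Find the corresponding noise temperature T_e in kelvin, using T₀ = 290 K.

F = 10^(0.154/10) = 1.0361
T_e = (F − 1)·T₀ = (1.0361 − 1) × 290 = 10.5 K

10.5 K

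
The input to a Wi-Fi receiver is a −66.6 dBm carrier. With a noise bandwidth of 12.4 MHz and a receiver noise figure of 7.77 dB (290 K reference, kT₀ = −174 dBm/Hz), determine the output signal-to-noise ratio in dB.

Noise floor: N = −174 + 10 log₁₀(B) + NF
10 log₁₀(1.24×10⁷) = 70.93 dB
N = −174 + 70.93 + 7.77 = −95.30 dBm
SNR = P_sig − N = −66.6 − (−95.30) = 28.70 dB → 28.7 dB

28.7 dB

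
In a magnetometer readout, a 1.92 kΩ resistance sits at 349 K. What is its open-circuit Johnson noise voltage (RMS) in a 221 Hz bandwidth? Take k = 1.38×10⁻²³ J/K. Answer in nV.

V_n = √(4kTRB)
4kTRB = 4 × 1.38×10⁻²³ × 349 × 1.92×10³ × 2.21×10² = 8.17×10⁻¹⁵ V²
V_n = √(8.17×10⁻¹⁵) = 9.04×10⁻⁸ V = 90.4 nV

90.4 nV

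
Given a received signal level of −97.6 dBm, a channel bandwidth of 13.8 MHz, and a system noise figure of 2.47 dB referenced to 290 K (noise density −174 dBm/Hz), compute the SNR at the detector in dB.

2.5 dB

Noise floor: N = −174 + 10 log₁₀(B) + NF
10 log₁₀(1.38×10⁷) = 71.4 dB
N = −174 + 71.4 + 2.47 = −100.13 dBm
SNR = P_sig − N = −97.6 − (−100.13) = 2.53 dB → 2.5 dB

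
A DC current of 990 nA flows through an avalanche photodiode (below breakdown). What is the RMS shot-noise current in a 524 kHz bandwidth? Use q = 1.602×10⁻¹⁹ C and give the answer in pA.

I_n = √(2qI·B)
2qI·B = 2 × 1.602×10⁻¹⁹ × 9.90×10⁻⁷ × 5.24×10⁵ = 1.66×10⁻¹⁹ A²
I_n = √(1.66×10⁻¹⁹) = 4.08×10⁻¹⁰ A = 408 pA

408 pA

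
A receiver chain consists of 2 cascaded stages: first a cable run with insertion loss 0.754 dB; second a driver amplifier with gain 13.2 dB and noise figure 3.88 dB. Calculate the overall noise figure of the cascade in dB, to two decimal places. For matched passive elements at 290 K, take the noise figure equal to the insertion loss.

Convert to linear (a loss of L dB is a gain of −L dB): F_i = 10^(NF_i/10), G_i = 10^(G_i,dB/10)
  Stage 1: F_1 = 10^(0.754/10) = 1.190, G_1 = 10^(−0.754/10) = 0.8406
  Stage 2: F_2 = 10^(3.88/10) = 2.443, G_2 = 10^(13.2/10) = 20.89
Friis cascade:
  F = 1.190 + (2.443 − 1)/0.8406 = 2.907
NF = 10 log₁₀(2.907) = 4.63 dB

4.63 dB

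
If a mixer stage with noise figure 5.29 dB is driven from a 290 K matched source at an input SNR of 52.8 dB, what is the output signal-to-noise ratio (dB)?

47.51 dB

By definition F = SNR_in/SNR_out, so in dB: SNR_out = SNR_in − NF
SNR_out = 52.8 − 5.29 = 47.51 dB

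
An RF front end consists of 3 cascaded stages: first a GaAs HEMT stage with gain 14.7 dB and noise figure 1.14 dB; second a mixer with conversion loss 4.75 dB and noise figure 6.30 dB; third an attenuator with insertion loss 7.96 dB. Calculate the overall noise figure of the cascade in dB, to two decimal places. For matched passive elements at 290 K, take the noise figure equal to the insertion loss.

2.88 dB

Convert to linear (a loss of L dB is a gain of −L dB): F_i = 10^(NF_i/10), G_i = 10^(G_i,dB/10)
  Stage 1: F_1 = 10^(1.14/10) = 1.300, G_1 = 10^(14.7/10) = 29.51
  Stage 2: F_2 = 10^(6.30/10) = 4.266, G_2 = 10^(−4.75/10) = 0.3350
  Stage 3: F_3 = 10^(7.96/10) = 6.252, G_3 = 10^(−7.96/10) = 0.1600
Friis cascade:
  F = 1.300 + (4.266 − 1)/29.51 + (6.252 − 1)/9.886 = 1.942
NF = 10 log₁₀(1.942) = 2.88 dB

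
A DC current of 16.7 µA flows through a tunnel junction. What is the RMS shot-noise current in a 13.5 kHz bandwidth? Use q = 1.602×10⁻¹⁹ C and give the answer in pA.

I_n = √(2qI·B)
2qI·B = 2 × 1.602×10⁻¹⁹ × 1.67×10⁻⁵ × 1.35×10⁴ = 7.22×10⁻²⁰ A²
I_n = √(7.22×10⁻²⁰) = 2.69×10⁻¹⁰ A = 269 pA

269 pA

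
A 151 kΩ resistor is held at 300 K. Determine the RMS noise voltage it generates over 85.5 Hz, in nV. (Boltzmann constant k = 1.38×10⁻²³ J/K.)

V_n = √(4kTRB)
4kTRB = 4 × 1.38×10⁻²³ × 300 × 1.51×10⁵ × 8.55×10¹ = 2.14×10⁻¹³ V²
V_n = √(2.14×10⁻¹³) = 4.62×10⁻⁷ V = 462 nV

462 nV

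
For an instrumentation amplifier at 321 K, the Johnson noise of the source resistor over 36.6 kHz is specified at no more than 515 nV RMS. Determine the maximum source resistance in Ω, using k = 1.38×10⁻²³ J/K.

409 Ω

Johnson–Nyquist: V_n = √(4kTRB) ⇒ R = V_n² / (4kTB)
4kTB = 4 × 1.38×10⁻²³ × 321 × 3.66×10⁴ = 6.49×10⁻¹⁶
R = (5.15×10⁻⁷)² / 6.49×10⁻¹⁶ = 4.09×10² Ω = 409 Ω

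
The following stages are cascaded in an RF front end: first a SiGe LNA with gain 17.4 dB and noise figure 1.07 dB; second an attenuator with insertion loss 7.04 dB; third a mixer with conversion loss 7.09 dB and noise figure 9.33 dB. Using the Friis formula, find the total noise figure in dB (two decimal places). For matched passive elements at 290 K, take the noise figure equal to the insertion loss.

3.12 dB

Convert to linear (a loss of L dB is a gain of −L dB): F_i = 10^(NF_i/10), G_i = 10^(G_i,dB/10)
  Stage 1: F_1 = 10^(1.07/10) = 1.279, G_1 = 10^(17.4/10) = 54.95
  Stage 2: F_2 = 10^(7.04/10) = 5.058, G_2 = 10^(−7.04/10) = 0.1977
  Stage 3: F_3 = 10^(9.33/10) = 8.570, G_3 = 10^(−7.09/10) = 0.1954
Friis cascade:
  F = 1.279 + (5.058 − 1)/54.95 + (8.570 − 1)/10.86 = 2.050
NF = 10 log₁₀(2.050) = 3.12 dB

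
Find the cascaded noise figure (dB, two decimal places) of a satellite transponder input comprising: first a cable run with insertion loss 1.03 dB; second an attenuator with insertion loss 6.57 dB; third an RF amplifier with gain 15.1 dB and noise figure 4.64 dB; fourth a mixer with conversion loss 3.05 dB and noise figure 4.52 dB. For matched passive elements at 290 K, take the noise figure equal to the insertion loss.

12.32 dB

Convert to linear (a loss of L dB is a gain of −L dB): F_i = 10^(NF_i/10), G_i = 10^(G_i,dB/10)
  Stage 1: F_1 = 10^(1.03/10) = 1.268, G_1 = 10^(−1.03/10) = 0.7889
  Stage 2: F_2 = 10^(6.57/10) = 4.539, G_2 = 10^(−6.57/10) = 0.2203
  Stage 3: F_3 = 10^(4.64/10) = 2.911, G_3 = 10^(15.1/10) = 32.36
  Stage 4: F_4 = 10^(4.52/10) = 2.831, G_4 = 10^(−3.05/10) = 0.4955
Friis cascade:
  F = 1.268 + (4.539 − 1)/0.7889 + (2.911 − 1)/0.1738 + (2.831 − 1)/5.623 = 17.08
NF = 10 log₁₀(17.08) = 12.32 dB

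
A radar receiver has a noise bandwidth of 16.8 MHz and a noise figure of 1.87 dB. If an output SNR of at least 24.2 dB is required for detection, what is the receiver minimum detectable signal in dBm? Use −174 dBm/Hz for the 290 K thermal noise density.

−75.7 dBm

Sensitivity = −174 + 10 log₁₀(B) + NF + SNR_min
= −174 + 72.25 + 1.87 + 24.2
= −75.68 dBm → −75.7 dBm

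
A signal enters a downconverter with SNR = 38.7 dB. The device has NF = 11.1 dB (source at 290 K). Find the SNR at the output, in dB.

By definition F = SNR_in/SNR_out, so in dB: SNR_out = SNR_in − NF
SNR_out = 38.7 − 11.1 = 27.6 dB

27.6 dB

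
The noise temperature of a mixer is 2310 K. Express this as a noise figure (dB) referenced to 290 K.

9.53 dB

F = 1 + T_e/T₀ = 1 + 2310/290 = 8.96552
NF = 10 log₁₀(8.96552) = 9.53 dB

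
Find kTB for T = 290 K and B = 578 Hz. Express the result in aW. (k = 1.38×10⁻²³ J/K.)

2.31 aW

P_n = kTB = 1.38×10⁻²³ × 290 × 5.78×10² = 2.31×10⁻¹⁸ W = 2.31 aW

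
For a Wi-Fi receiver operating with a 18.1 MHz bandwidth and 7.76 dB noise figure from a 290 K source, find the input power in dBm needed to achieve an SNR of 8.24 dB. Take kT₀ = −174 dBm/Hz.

−85.4 dBm

Sensitivity = −174 + 10 log₁₀(B) + NF + SNR_min
= −174 + 72.58 + 7.76 + 8.24
= −85.42 dBm → −85.4 dBm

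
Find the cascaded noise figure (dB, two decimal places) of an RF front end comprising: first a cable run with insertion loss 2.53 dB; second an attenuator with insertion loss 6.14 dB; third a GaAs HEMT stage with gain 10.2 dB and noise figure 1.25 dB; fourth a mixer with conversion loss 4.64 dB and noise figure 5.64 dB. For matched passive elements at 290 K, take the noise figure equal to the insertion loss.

10.68 dB

Convert to linear (a loss of L dB is a gain of −L dB): F_i = 10^(NF_i/10), G_i = 10^(G_i,dB/10)
  Stage 1: F_1 = 10^(2.53/10) = 1.791, G_1 = 10^(−2.53/10) = 0.5585
  Stage 2: F_2 = 10^(6.14/10) = 4.111, G_2 = 10^(−6.14/10) = 0.2432
  Stage 3: F_3 = 10^(1.25/10) = 1.334, G_3 = 10^(10.2/10) = 10.47
  Stage 4: F_4 = 10^(5.64/10) = 3.664, G_4 = 10^(−4.64/10) = 0.3436
Friis cascade:
  F = 1.791 + (4.111 − 1)/0.5585 + (1.334 − 1)/0.1358 + (3.664 − 1)/1.422 = 11.69
NF = 10 log₁₀(11.69) = 10.68 dB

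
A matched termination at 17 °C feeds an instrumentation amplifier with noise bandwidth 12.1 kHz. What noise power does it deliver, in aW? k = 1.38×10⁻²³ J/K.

48.4 aW

T = 17 °C + 273.15 = 290.15 K
P_n = kTB = 1.38×10⁻²³ × 290.15 × 1.21×10⁴ = 4.84×10⁻¹⁷ W = 48.4 aW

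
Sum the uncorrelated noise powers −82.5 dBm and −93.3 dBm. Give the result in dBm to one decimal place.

−82.2 dBm

Convert to linear, add, convert back:
P₁ = 5.62×10⁻¹² W, P₂ = 4.68×10⁻¹³ W
P_tot = 6.09×10⁻¹² W → 10 log₁₀(P_tot / 10⁻³) = −82.2 dBm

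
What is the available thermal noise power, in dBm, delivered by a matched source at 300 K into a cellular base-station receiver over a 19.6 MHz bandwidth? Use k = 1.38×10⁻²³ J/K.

P_n = kTB = 1.38×10⁻²³ × 300 × 1.96×10⁷ = 8.11×10⁻¹⁴ W
In dBm: 10 log₁₀(8.11×10⁻¹⁴ / 10⁻³) = −100.9 dBm

−100.9 dBm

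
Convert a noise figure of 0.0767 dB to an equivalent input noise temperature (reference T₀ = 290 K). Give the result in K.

5.17 K

F = 10^(0.0767/10) = 1.01782
T_e = (F − 1)·T₀ = (1.01782 − 1) × 290 = 5.17 K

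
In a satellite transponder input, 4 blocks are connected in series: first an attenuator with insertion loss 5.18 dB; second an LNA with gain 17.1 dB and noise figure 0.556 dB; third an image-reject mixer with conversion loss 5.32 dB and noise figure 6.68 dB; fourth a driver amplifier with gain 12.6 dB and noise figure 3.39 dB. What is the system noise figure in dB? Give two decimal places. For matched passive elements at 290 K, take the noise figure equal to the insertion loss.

Convert to linear (a loss of L dB is a gain of −L dB): F_i = 10^(NF_i/10), G_i = 10^(G_i,dB/10)
  Stage 1: F_1 = 10^(5.18/10) = 3.296, G_1 = 10^(−5.18/10) = 0.3034
  Stage 2: F_2 = 10^(0.556/10) = 1.137, G_2 = 10^(17.1/10) = 51.29
  Stage 3: F_3 = 10^(6.68/10) = 4.656, G_3 = 10^(−5.32/10) = 0.2938
  Stage 4: F_4 = 10^(3.39/10) = 2.183, G_4 = 10^(12.6/10) = 18.20
Friis cascade:
  F = 3.296 + (1.137 − 1)/0.3034 + (4.656 − 1)/15.56 + (2.183 − 1)/4.571 = 4.240
NF = 10 log₁₀(4.240) = 6.27 dB

6.27 dB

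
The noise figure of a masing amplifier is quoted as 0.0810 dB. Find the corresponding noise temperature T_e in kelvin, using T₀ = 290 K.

F = 10^(0.0810/10) = 1.01883
T_e = (F − 1)·T₀ = (1.01883 − 1) × 290 = 5.46 K

5.46 K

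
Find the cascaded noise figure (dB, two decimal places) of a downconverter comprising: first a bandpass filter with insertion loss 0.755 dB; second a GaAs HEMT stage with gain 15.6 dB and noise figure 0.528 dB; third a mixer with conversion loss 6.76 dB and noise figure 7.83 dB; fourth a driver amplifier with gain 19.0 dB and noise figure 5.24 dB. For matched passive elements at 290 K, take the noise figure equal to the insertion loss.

Convert to linear (a loss of L dB is a gain of −L dB): F_i = 10^(NF_i/10), G_i = 10^(G_i,dB/10)
  Stage 1: F_1 = 10^(0.755/10) = 1.190, G_1 = 10^(−0.755/10) = 0.8404
  Stage 2: F_2 = 10^(0.528/10) = 1.129, G_2 = 10^(15.6/10) = 36.31
  Stage 3: F_3 = 10^(7.83/10) = 6.067, G_3 = 10^(−6.76/10) = 0.2109
  Stage 4: F_4 = 10^(5.24/10) = 3.342, G_4 = 10^(19.0/10) = 79.43
Friis cascade:
  F = 1.190 + (1.129 − 1)/0.8404 + (6.067 − 1)/30.51 + (3.342 − 1)/6.434 = 1.874
NF = 10 log₁₀(1.874) = 2.73 dB

2.73 dB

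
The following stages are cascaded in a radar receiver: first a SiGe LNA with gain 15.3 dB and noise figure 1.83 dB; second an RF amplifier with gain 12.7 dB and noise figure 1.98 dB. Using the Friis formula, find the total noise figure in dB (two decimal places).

1.88 dB

Convert to linear (a loss of L dB is a gain of −L dB): F_i = 10^(NF_i/10), G_i = 10^(G_i,dB/10)
  Stage 1: F_1 = 10^(1.83/10) = 1.524, G_1 = 10^(15.3/10) = 33.88
  Stage 2: F_2 = 10^(1.98/10) = 1.578, G_2 = 10^(12.7/10) = 18.62
Friis cascade:
  F = 1.524 + (1.578 − 1)/33.88 = 1.541
NF = 10 log₁₀(1.541) = 1.88 dB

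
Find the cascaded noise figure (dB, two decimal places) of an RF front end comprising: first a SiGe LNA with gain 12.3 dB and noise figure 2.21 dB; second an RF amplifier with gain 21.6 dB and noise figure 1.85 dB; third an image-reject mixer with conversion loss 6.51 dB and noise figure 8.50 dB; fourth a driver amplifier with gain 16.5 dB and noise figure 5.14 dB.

2.31 dB

Convert to linear (a loss of L dB is a gain of −L dB): F_i = 10^(NF_i/10), G_i = 10^(G_i,dB/10)
  Stage 1: F_1 = 10^(2.21/10) = 1.663, G_1 = 10^(12.3/10) = 16.98
  Stage 2: F_2 = 10^(1.85/10) = 1.531, G_2 = 10^(21.6/10) = 144.5
  Stage 3: F_3 = 10^(8.50/10) = 7.079, G_3 = 10^(−6.51/10) = 0.2234
  Stage 4: F_4 = 10^(5.14/10) = 3.266, G_4 = 10^(16.5/10) = 44.67
Friis cascade:
  F = 1.663 + (1.531 − 1)/16.98 + (7.079 − 1)/2455 + (3.266 − 1)/548.3 = 1.701
NF = 10 log₁₀(1.701) = 2.31 dB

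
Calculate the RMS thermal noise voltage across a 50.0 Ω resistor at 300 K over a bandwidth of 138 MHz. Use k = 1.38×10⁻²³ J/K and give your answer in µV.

V_n = √(4kTRB)
4kTRB = 4 × 1.38×10⁻²³ × 300 × 5.00×10¹ × 1.38×10⁸ = 1.14×10⁻¹⁰ V²
V_n = √(1.14×10⁻¹⁰) = 1.07×10⁻⁵ V = 10.7 µV

10.7 µV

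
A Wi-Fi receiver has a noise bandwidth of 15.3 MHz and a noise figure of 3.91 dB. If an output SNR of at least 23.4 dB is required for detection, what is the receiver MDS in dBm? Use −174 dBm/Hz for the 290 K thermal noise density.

Sensitivity = −174 + 10 log₁₀(B) + NF + SNR_min
= −174 + 71.85 + 3.91 + 23.4
= −74.84 dBm → −74.8 dBm

−74.8 dBm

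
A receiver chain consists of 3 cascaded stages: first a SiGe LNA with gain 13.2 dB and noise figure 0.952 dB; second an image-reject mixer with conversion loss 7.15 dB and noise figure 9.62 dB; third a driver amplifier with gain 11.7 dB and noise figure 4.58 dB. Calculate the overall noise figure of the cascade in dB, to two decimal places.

3.22 dB

Convert to linear (a loss of L dB is a gain of −L dB): F_i = 10^(NF_i/10), G_i = 10^(G_i,dB/10)
  Stage 1: F_1 = 10^(0.952/10) = 1.245, G_1 = 10^(13.2/10) = 20.89
  Stage 2: F_2 = 10^(9.62/10) = 9.162, G_2 = 10^(−7.15/10) = 0.1928
  Stage 3: F_3 = 10^(4.58/10) = 2.871, G_3 = 10^(11.7/10) = 14.79
Friis cascade:
  F = 1.245 + (9.162 − 1)/20.89 + (2.871 − 1)/4.027 = 2.100
NF = 10 log₁₀(2.100) = 3.22 dB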